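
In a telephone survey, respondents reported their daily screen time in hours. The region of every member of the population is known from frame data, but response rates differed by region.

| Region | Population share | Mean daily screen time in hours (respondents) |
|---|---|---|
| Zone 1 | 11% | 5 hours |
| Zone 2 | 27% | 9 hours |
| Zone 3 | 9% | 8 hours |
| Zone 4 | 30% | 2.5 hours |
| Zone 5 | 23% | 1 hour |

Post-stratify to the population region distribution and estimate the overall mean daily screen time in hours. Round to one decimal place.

4.7

Each cell contributes population-share × respondent value:
  Zone 1: 0.11 × 5 = 0.55
  Zone 2: 0.27 × 9 = 2.43
  Zone 3: 0.09 × 8 = 0.72
  Zone 4: 0.3 × 2.5 = 0.75
  Zone 5: 0.23 × 1 = 0.23
Post-stratified estimate = 4.68 → 4.7.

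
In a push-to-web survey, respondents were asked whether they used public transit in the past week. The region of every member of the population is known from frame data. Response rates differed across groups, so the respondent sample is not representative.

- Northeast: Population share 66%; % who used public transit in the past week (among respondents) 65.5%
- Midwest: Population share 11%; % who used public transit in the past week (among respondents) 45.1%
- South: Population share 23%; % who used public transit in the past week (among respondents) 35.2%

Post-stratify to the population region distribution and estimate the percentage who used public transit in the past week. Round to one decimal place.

Post-stratification weights by population share, not respondent share:
  Northeast: 0.66 × 65.5 = 43.23
  Midwest: 0.11 × 45.1 = 4.961
  South: 0.23 × 35.2 = 8.096
Post-stratified estimate = 56.287 → 56.3%.

56.3%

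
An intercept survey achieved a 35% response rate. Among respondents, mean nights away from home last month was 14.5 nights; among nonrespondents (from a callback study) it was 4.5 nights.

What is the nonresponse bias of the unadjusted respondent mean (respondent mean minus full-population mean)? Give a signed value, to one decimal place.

Nonresponse fraction = 1 − 0.35 = 0.65.
Bias = (nonresponse fraction) × (respondent mean − nonrespondent mean)
     = 0.65 × (14.5 − 4.5) = 0.65 × 10 = 6.5.

+6.5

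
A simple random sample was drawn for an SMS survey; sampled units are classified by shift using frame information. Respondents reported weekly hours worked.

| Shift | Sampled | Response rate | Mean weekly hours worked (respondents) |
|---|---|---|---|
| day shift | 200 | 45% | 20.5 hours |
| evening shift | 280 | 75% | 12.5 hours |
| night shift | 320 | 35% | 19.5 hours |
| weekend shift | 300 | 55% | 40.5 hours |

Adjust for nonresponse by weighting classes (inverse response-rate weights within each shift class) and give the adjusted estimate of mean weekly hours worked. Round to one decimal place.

With weight = n_sampled/n_responded per class, the weighted class total is n_sampled:
  day shift: 200 × 20.5 = 4100
  evening shift: 280 × 12.5 = 3500
  night shift: 320 × 19.5 = 6240
  weekend shift: 300 × 40.5 = 12,150
Adjusted estimate = 25,990 / 1,100 = 23.6273 → 23.6.

23.6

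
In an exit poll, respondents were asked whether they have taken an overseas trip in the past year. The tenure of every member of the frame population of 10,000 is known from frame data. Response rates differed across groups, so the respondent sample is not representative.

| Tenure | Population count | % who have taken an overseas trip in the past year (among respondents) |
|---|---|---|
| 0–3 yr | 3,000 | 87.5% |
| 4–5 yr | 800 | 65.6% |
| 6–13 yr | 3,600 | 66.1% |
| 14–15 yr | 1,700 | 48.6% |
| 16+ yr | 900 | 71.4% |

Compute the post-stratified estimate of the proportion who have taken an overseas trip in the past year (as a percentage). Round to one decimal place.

Weight each group's respondent value by its population share:
  0–3 yr: (3,000/10,000) × 87.5 = 26.25
  4–5 yr: (800/10,000) × 65.6 = 5.248
  6–13 yr: (3,600/10,000) × 66.1 = 23.796
  14–15 yr: (1,700/10,000) × 48.6 = 8.262
  16+ yr: (900/10,000) × 71.4 = 6.426
Post-stratified estimate = 69.982 → 70.0%.

70.0%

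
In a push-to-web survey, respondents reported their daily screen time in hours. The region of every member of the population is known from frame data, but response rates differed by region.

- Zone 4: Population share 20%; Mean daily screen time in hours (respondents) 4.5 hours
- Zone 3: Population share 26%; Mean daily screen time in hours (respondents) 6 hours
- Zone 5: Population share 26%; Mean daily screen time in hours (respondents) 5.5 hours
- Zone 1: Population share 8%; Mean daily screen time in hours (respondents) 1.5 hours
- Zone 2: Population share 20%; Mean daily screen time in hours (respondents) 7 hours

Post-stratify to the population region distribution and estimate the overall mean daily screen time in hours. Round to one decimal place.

Weight each group's respondent value by its population share:
  Zone 4: 0.2 × 4.5 = 0.9
  Zone 3: 0.26 × 6 = 1.56
  Zone 5: 0.26 × 5.5 = 1.43
  Zone 1: 0.08 × 1.5 = 0.12
  Zone 2: 0.2 × 7 = 1.4
Post-stratified estimate = 5.41 → 5.4.

5.4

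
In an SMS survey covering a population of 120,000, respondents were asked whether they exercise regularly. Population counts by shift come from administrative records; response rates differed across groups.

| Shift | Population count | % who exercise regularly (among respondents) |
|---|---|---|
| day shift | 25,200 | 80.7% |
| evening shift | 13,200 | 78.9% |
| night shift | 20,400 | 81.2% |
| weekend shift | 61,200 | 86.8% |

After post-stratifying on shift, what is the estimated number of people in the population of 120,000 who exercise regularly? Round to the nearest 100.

Estimated count per cell = population count × respondent percentage:
  day shift: 25,200 × 80.7% = 20336.4
  evening shift: 13,200 × 78.9% = 10414.8
  night shift: 20,400 × 81.2% = 16564.8
  weekend shift: 61,200 × 86.8% = 53121.6
Estimated total = 100438 → 100,400.

100,400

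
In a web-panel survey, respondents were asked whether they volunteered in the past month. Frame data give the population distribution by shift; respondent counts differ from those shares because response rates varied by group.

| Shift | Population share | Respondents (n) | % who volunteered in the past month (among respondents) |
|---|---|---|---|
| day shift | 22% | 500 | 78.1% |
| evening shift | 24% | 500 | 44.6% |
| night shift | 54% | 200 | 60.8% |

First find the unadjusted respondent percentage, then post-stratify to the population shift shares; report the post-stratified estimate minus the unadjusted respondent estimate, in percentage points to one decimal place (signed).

Without adjustment, the pooled respondent share is:
  (500/1200)×78.1 + (500/1200)×44.6 + (200/1200)×60.8 = 61.2583%
Post-stratified estimate weights by population shares:
  0.22×78.1 + 0.24×44.6 + 0.54×60.8 = 60.718%
Difference = 60.718 − 61.2583 = -0.5403 pp.

-0.5 percentage points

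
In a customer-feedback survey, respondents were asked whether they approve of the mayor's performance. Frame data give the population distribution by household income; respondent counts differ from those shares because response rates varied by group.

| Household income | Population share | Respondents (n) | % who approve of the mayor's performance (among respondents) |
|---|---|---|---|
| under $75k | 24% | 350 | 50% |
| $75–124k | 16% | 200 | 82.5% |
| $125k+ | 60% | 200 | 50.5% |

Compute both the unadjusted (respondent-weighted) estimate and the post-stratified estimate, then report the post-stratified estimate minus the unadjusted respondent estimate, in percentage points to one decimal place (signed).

Without adjustment, the pooled respondent share is:
  (350/750)×50 + (200/750)×82.5 + (200/750)×50.5 = 58.8%
Post-stratifying to population shares instead:
  0.24×50 + 0.16×82.5 + 0.6×50.5 = 55.5%
Difference = 55.5 − 58.8 = -3.3 pp.

-3.3 percentage points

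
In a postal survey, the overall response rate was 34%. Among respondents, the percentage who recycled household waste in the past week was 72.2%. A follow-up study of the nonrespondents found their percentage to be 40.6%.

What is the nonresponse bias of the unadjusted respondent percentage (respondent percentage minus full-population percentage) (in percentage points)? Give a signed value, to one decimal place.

+20.9 percentage points

Nonresponse fraction = 1 − 0.34 = 0.66.
Bias = (nonresponse fraction) × (respondent percentage − nonrespondent percentage)
     = 0.66 × (72.2 − 40.6) = 0.66 × 31.6 = 20.856.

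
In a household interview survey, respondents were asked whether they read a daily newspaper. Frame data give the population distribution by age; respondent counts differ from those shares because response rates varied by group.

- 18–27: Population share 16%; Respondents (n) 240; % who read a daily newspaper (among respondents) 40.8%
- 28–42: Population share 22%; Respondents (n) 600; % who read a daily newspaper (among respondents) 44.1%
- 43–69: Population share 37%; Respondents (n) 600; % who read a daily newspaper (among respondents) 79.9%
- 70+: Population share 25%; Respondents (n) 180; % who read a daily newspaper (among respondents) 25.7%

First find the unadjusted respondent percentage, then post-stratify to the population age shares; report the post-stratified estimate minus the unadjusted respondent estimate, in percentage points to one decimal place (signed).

Without adjustment, the pooled respondent share is:
  (240/1620)×40.8 + (600/1620)×44.1 + (600/1620)×79.9 + (180/1620)×25.7 = 54.8259%
Reweighting by population age shares:
  0.16×40.8 + 0.22×44.1 + 0.37×79.9 + 0.25×25.7 = 52.218%
Difference = 52.218 − 54.8259 = -2.6079 pp.

-2.6 percentage points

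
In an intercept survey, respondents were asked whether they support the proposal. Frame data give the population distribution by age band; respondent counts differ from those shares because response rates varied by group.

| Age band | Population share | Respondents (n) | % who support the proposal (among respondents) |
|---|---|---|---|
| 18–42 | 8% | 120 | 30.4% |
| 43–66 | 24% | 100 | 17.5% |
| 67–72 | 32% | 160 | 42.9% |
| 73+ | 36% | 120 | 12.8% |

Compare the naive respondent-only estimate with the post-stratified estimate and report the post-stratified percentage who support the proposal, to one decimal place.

Unadjusted (pooled respondent) estimate weights by respondent counts:
  (120/500)×30.4 + (100/500)×17.5 + (160/500)×42.9 + (120/500)×12.8 = 27.596%
Reweighting by population age band shares:
  0.08×30.4 + 0.24×17.5 + 0.32×42.9 + 0.36×12.8 = 24.968%

25.0%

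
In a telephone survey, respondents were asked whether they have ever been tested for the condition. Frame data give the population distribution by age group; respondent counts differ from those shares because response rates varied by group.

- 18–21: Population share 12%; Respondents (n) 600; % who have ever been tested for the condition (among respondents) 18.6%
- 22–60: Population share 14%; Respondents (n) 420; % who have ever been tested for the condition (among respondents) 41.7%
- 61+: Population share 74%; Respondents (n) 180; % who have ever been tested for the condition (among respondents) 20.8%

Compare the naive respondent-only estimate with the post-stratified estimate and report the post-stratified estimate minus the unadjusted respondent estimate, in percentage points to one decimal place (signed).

-3.6 percentage points

Naive respondent-only estimate (weights = respondent counts):
  (600/1200)×18.6 + (420/1200)×41.7 + (180/1200)×20.8 = 27.015%
Post-stratifying to population shares instead:
  0.12×18.6 + 0.14×41.7 + 0.74×20.8 = 23.462%
Difference = 23.462 − 27.015 = -3.553 pp.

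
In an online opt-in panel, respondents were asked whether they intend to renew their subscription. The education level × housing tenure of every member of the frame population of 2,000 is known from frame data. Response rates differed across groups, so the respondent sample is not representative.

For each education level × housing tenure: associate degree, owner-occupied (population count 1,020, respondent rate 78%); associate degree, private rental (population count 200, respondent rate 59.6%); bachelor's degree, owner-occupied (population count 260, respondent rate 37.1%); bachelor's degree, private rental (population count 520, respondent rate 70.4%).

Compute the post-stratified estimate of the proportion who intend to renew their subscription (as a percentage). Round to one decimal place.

Weight each group's respondent value by its population share:
  associate degree, owner-occupied: (1,020/2,000) × 78 = 39.78
  associate degree, private rental: (200/2,000) × 59.6 = 5.96
  bachelor's degree, owner-occupied: (260/2,000) × 37.1 = 4.823
  bachelor's degree, private rental: (520/2,000) × 70.4 = 18.304
Post-stratified estimate = 68.867 → 68.9%.

68.9%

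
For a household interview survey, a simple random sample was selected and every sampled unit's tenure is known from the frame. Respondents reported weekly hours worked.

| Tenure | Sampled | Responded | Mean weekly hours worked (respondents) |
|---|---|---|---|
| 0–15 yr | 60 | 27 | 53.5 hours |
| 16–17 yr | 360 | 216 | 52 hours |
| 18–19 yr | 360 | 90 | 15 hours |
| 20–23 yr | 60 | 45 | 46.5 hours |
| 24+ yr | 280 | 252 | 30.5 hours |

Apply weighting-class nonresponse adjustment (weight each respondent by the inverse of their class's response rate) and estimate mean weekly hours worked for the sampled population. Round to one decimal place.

Response rates by class: 0–15 yr 27/60 = 45%, 16–17 yr 216/360 = 60%, 18–19 yr 90/360 = 25%, 20–23 yr 45/60 = 75%, 24+ yr 252/280 = 90%.
Weighting each respondent by the inverse class response rate inflates each class back to its sampled size, so the class weight is n_sampled:
  0–15 yr: 60 × 53.5 = 3210
  16–17 yr: 360 × 52 = 18,720
  18–19 yr: 360 × 15 = 5400
  20–23 yr: 60 × 46.5 = 2790
  24+ yr: 280 × 30.5 = 8540
Adjusted estimate = 38,660 / 1,120 = 34.5179 → 34.5.

34.5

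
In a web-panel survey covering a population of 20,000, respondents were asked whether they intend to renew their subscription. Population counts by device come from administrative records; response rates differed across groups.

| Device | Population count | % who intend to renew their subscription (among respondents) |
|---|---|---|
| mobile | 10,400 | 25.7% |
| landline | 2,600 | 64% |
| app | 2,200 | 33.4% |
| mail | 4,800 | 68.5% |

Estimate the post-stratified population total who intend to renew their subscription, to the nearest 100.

8,400

Apply each group's respondent rate to its population count:
  mobile: 10,400 × 25.7% = 2672.8
  landline: 2,600 × 64% = 1664
  app: 2,200 × 33.4% = 734.8
  mail: 4,800 × 68.5% = 3288
Estimated total = 8359.6 → 8,400.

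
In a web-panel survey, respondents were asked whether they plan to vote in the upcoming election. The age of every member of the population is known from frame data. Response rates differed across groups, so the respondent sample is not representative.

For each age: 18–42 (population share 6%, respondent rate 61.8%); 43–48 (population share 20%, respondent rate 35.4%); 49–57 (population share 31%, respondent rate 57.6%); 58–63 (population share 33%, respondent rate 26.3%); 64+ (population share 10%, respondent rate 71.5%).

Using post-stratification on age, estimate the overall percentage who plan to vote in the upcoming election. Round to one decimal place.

44.5%

Reweight to the known age distribution:
  18–42: 0.06 × 61.8 = 3.708
  43–48: 0.2 × 35.4 = 7.08
  49–57: 0.31 × 57.6 = 17.856
  58–63: 0.33 × 26.3 = 8.679
  64+: 0.1 × 71.5 = 7.15
Post-stratified estimate = 44.473 → 44.5%.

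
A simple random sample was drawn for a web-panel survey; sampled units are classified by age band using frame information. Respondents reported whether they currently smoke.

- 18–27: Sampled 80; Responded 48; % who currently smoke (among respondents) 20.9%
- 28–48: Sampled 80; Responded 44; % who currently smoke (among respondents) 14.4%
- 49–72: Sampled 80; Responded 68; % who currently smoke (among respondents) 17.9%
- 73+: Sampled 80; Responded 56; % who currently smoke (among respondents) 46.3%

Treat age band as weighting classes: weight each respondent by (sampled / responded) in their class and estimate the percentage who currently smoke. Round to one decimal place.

Response rates by class: 18–27 48/80 = 60%, 28–48 44/80 = 55%, 49–72 68/80 = 85%, 73+ 56/80 = 70%.
Inverse-response-rate weighting restores each class to its sampled count, so class totals weight by n_sampled:
  18–27: 80 × 20.9 = 1672
  28–48: 80 × 14.4 = 1152
  49–72: 80 × 17.9 = 1432
  73+: 80 × 46.3 = 3704
Adjusted estimate = 7960 / 320 = 24.875 → 24.9%.

24.9%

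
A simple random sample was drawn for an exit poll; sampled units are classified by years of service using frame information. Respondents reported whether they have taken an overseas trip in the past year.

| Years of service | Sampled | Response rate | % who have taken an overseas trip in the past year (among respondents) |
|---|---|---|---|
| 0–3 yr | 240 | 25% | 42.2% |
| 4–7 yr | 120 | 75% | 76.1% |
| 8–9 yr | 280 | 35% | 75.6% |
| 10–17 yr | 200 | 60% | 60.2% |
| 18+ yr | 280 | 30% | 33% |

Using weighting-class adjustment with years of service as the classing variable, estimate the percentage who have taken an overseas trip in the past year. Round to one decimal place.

Each respondent's weight = sampled/responded in their class; summing within a class gives n_sampled, so:
  0–3 yr: 240 × 42.2 = 10,128
  4–7 yr: 120 × 76.1 = 9132
  8–9 yr: 280 × 75.6 = 21,168
  10–17 yr: 200 × 60.2 = 12,040
  18+ yr: 280 × 33 = 9240
Adjusted estimate = 61,708 / 1,120 = 55.0964 → 55.1%.

55.1%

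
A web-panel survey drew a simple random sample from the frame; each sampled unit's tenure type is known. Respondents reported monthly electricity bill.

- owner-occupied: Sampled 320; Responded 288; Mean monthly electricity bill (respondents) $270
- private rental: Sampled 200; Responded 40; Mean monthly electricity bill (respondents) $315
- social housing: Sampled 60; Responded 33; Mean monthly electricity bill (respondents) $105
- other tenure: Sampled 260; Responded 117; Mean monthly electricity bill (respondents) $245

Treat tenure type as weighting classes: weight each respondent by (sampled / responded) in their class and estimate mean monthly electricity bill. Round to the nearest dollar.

$261

Response rates by class: owner-occupied 288/320 = 90%, private rental 40/200 = 20%, social housing 33/60 = 55%, other tenure 117/260 = 45%.
With weight = n_sampled/n_responded per class, the weighted class total is n_sampled:
  owner-occupied: 320 × 270 = 86,400
  private rental: 200 × 315 = 63,000
  social housing: 60 × 105 = 6300
  other tenure: 260 × 245 = 63,700
Adjusted estimate = 219,400 / 840 = 261.19 → $261.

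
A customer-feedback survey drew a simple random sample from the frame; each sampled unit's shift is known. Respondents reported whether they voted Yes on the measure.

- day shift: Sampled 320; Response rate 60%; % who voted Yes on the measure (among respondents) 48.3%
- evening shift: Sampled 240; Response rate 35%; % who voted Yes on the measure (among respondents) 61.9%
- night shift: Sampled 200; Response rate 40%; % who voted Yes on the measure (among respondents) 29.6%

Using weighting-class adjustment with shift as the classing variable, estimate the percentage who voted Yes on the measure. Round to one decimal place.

With weight = n_sampled/n_responded per class, the weighted class total is n_sampled:
  day shift: 320 × 48.3 = 15,456
  evening shift: 240 × 61.9 = 14,856
  night shift: 200 × 29.6 = 5920
Adjusted estimate = 36,232 / 760 = 47.6737 → 47.7%.

47.7%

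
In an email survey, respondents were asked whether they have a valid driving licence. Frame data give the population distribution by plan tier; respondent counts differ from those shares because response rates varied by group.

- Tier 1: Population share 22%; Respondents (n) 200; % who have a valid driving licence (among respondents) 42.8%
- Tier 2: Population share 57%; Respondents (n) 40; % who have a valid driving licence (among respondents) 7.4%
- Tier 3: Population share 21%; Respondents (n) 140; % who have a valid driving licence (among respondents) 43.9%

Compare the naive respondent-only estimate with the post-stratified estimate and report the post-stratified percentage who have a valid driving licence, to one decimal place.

Unadjusted (pooled respondent) estimate weights by respondent counts:
  (200/380)×42.8 + (40/380)×7.4 + (140/380)×43.9 = 39.4789%
Reweighting by population plan tier shares:
  0.22×42.8 + 0.57×7.4 + 0.21×43.9 = 22.853%

22.9%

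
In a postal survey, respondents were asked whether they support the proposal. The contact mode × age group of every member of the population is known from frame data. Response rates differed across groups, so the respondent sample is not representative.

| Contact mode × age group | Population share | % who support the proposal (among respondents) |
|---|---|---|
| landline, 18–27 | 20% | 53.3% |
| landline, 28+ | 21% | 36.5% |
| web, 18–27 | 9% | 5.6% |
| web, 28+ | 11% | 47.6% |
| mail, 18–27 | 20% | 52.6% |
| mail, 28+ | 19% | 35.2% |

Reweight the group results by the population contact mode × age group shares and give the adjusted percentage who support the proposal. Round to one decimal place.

Post-stratification weights by population share, not respondent share:
  landline, 18–27: 0.2 × 53.3 = 10.66
  landline, 28+: 0.21 × 36.5 = 7.665
  web, 18–27: 0.09 × 5.6 = 0.504
  web, 28+: 0.11 × 47.6 = 5.236
  mail, 18–27: 0.2 × 52.6 = 10.52
  mail, 28+: 0.19 × 35.2 = 6.688
Post-stratified estimate = 41.273 → 41.3%.

41.3%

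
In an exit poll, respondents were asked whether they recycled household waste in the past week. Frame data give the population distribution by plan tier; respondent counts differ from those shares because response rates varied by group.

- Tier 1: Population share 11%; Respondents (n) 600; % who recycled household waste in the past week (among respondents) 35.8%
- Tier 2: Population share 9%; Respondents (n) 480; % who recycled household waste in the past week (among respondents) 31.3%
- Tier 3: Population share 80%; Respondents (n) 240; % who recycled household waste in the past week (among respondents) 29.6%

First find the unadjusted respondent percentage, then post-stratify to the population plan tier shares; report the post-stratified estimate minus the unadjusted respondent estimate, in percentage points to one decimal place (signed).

-2.6 percentage points

Without adjustment, the pooled respondent share is:
  (600/1320)×35.8 + (480/1320)×31.3 + (240/1320)×29.6 = 33.0364%
Post-stratifying to population shares instead:
  0.11×35.8 + 0.09×31.3 + 0.8×29.6 = 30.435%
Difference = 30.435 − 33.0364 = -2.6014 pp.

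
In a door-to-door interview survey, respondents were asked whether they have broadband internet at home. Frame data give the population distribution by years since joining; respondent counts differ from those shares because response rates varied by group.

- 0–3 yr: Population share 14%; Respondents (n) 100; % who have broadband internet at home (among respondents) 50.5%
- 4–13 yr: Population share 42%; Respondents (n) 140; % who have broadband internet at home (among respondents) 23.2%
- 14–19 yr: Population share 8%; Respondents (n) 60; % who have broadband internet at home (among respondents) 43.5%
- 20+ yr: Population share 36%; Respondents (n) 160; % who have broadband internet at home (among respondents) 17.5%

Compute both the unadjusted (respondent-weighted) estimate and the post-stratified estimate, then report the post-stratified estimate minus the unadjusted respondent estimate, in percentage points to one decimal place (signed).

Naive respondent-only estimate (weights = respondent counts):
  (100/460)×50.5 + (140/460)×23.2 + (60/460)×43.5 + (160/460)×17.5 = 29.8%
Post-stratified estimate weights by population shares:
  0.14×50.5 + 0.42×23.2 + 0.08×43.5 + 0.36×17.5 = 26.594%
Difference = 26.594 − 29.8 = -3.206 pp.

-3.2 percentage points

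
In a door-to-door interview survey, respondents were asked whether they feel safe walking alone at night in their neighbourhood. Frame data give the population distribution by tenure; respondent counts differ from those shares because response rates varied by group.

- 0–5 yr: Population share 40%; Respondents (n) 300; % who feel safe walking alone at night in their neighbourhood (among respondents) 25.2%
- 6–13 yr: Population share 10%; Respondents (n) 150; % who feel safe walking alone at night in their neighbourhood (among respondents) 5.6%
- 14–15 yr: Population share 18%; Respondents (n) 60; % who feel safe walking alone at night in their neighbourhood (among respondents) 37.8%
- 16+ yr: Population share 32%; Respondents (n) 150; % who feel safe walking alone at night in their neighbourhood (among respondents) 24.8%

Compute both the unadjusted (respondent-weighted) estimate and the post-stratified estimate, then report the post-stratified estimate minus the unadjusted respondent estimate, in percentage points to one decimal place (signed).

Naive respondent-only estimate (weights = respondent counts):
  (300/660)×25.2 + (150/660)×5.6 + (60/660)×37.8 + (150/660)×24.8 = 21.8%
Post-stratified estimate weights by population shares:
  0.4×25.2 + 0.1×5.6 + 0.18×37.8 + 0.32×24.8 = 25.38%
Difference = 25.38 − 21.8 = 3.58 pp.

+3.6 percentage points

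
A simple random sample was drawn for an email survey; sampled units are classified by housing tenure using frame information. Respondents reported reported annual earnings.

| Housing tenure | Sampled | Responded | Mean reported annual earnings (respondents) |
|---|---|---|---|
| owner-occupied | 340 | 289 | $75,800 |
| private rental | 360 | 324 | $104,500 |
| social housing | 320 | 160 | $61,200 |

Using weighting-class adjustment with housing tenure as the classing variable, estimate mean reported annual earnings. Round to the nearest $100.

Response rates by class: owner-occupied 289/340 = 85%, private rental 324/360 = 90%, social housing 160/320 = 50%.
Weighting each respondent by the inverse class response rate inflates each class back to its sampled size, so the class weight is n_sampled:
  owner-occupied: 340 × 75,800 = 25,772,000
  private rental: 360 × 104,500 = 37,620,000
  social housing: 320 × 61,200 = 19,584,000
Adjusted estimate = 82,976,000 / 1,020 = 81349 → $81,300.

$81,300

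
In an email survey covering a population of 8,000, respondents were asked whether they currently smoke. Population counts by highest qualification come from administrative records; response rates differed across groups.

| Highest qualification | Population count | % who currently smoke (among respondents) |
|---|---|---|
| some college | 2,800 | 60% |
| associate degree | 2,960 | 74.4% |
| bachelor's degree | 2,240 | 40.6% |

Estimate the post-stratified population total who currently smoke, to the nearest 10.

4,790

Apply each group's respondent rate to its population count:
  some college: 2,800 × 60% = 1680
  associate degree: 2,960 × 74.4% = 2202.24
  bachelor's degree: 2,240 × 40.6% = 909.44
Estimated total = 4791.68 → 4,790.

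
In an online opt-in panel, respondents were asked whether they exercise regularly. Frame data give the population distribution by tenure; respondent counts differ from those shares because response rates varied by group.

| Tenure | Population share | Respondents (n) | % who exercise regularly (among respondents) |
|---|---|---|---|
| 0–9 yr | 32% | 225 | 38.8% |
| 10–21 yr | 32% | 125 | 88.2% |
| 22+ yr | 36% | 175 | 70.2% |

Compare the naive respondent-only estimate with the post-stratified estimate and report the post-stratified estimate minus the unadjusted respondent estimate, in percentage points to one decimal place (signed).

+4.9 percentage points

Naive respondent-only estimate (weights = respondent counts):
  (225/525)×38.8 + (125/525)×88.2 + (175/525)×70.2 = 61.0286%
Reweighting by population tenure shares:
  0.32×38.8 + 0.32×88.2 + 0.36×70.2 = 65.912%
Difference = 65.912 − 61.0286 = 4.8834 pp.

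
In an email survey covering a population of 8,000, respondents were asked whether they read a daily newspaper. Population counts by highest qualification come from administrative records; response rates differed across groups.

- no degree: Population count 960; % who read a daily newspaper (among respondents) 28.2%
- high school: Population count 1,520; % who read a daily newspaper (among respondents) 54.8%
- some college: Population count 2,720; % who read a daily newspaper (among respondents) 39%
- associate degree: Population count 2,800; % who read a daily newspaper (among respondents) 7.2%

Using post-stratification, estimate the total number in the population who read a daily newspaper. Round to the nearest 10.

Each cell contributes its population count × the respondent rate:
  no degree: 960 × 28.2% = 270.72
  high school: 1,520 × 54.8% = 832.96
  some college: 2,720 × 39% = 1060.8
  associate degree: 2,800 × 7.2% = 201.6
Estimated total = 2366.08 → 2,370.

2,370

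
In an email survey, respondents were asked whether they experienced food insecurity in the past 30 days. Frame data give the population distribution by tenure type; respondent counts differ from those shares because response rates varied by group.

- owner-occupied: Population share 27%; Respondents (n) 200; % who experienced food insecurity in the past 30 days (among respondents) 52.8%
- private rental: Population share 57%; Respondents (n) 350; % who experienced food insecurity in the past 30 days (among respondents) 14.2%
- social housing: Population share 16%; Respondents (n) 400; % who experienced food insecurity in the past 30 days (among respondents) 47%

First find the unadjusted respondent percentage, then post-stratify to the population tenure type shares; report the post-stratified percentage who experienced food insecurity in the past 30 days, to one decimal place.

29.9%

Without adjustment, the pooled respondent share is:
  (200/950)×52.8 + (350/950)×14.2 + (400/950)×47 = 36.1368%
Post-stratifying to population shares instead:
  0.27×52.8 + 0.57×14.2 + 0.16×47 = 29.87%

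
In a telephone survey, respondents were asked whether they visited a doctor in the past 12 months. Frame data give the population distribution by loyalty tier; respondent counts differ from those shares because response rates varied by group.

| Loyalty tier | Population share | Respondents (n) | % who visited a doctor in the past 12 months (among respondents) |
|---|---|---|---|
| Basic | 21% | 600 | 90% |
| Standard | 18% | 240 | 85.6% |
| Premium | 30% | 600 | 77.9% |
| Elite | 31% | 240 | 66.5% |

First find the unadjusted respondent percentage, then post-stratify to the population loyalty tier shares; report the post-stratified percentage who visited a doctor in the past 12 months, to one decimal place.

78.3%

Naive respondent-only estimate (weights = respondent counts):
  (600/1680)×90 + (240/1680)×85.6 + (600/1680)×77.9 + (240/1680)×66.5 = 81.6929%
Post-stratifying to population shares instead:
  0.21×90 + 0.18×85.6 + 0.3×77.9 + 0.31×66.5 = 78.293%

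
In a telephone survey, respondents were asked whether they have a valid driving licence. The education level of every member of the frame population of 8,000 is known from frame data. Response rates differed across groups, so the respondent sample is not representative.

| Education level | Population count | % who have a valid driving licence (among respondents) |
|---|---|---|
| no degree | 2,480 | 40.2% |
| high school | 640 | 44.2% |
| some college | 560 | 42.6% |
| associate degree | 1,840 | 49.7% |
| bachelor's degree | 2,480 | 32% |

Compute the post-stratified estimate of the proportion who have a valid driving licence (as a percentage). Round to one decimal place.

Each cell contributes population-share × respondent value:
  no degree: (2,480/8,000) × 40.2 = 12.462
  high school: (640/8,000) × 44.2 = 3.536
  some college: (560/8,000) × 42.6 = 2.982
  associate degree: (1,840/8,000) × 49.7 = 11.431
  bachelor's degree: (2,480/8,000) × 32 = 9.92
Post-stratified estimate = 40.331 → 40.3%.

40.3%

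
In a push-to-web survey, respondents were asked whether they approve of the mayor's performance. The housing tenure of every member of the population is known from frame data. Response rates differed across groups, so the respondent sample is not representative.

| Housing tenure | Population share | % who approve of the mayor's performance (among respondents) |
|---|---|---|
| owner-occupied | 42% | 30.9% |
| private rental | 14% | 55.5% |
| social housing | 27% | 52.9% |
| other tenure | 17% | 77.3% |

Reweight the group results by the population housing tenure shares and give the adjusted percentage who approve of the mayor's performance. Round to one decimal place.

48.2%

Each cell contributes population-share × respondent value:
  owner-occupied: 0.42 × 30.9 = 12.978
  private rental: 0.14 × 55.5 = 7.77
  social housing: 0.27 × 52.9 = 14.283
  other tenure: 0.17 × 77.3 = 13.141
Post-stratified estimate = 48.172 → 48.2%.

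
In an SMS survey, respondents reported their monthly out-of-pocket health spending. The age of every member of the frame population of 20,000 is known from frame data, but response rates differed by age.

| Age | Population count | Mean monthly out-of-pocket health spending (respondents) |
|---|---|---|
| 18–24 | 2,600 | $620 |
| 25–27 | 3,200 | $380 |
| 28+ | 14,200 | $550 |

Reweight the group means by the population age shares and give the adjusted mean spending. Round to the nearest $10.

Each cell contributes population-share × respondent value:
  18–24: (2,600/20,000) × 620 = 80.6
  25–27: (3,200/20,000) × 380 = 60.8
  28+: (14,200/20,000) × 550 = 390.5
Post-stratified estimate = 531.9 → $530.

$530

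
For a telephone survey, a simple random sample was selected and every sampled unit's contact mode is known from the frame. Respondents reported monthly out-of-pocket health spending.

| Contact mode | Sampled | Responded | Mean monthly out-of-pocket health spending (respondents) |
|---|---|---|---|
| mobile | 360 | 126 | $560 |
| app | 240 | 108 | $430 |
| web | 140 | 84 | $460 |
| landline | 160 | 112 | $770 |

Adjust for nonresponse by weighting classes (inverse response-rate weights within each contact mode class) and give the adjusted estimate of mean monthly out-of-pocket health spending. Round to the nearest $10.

Class response rates: mobile 126/360 = 35%, app 108/240 = 45%, web 84/140 = 60%, landline 112/160 = 70%.
With weight = n_sampled/n_responded per class, the weighted class total is n_sampled:
  mobile: 360 × 560 = 201,600
  app: 240 × 430 = 103,200
  web: 140 × 460 = 64,400
  landline: 160 × 770 = 123,200
Adjusted estimate = 492,400 / 900 = 547.111 → $550.

$550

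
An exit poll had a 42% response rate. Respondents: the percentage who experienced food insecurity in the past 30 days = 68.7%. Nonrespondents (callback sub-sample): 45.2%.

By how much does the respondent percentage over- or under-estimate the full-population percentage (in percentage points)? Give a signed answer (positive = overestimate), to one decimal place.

Nonresponse fraction = 1 − 0.42 = 0.58.
Bias = (nonresponse fraction) × (respondent percentage − nonrespondent percentage)
     = 0.58 × (68.7 − 45.2) = 0.58 × 23.5 = 13.63.

+13.6 percentage points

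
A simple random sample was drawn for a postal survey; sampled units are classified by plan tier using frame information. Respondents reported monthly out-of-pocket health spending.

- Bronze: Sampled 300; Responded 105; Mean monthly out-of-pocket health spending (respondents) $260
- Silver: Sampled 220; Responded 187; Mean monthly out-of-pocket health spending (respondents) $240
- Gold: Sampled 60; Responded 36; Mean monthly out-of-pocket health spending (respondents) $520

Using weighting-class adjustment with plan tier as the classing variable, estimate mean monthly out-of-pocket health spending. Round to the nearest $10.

Response rates by class: Bronze 105/300 = 35%, Silver 187/220 = 85%, Gold 36/60 = 60%.
Each respondent's weight = sampled/responded in their class; summing within a class gives n_sampled, so:
  Bronze: 300 × 260 = 78,000
  Silver: 220 × 240 = 52,800
  Gold: 60 × 520 = 31,200
Adjusted estimate = 162,000 / 580 = 279.31 → $280.

$280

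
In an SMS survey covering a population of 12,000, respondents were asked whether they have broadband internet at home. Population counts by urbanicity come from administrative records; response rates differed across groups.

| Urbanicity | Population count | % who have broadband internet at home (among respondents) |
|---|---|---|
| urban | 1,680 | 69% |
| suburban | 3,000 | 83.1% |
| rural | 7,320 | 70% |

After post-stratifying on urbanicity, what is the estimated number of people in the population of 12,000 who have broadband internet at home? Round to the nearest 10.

Each cell contributes its population count × the respondent rate:
  urban: 1,680 × 69% = 1159.2
  suburban: 3,000 × 83.1% = 2493
  rural: 7,320 × 70% = 5124
Estimated total = 8776.2 → 8,780.

8,780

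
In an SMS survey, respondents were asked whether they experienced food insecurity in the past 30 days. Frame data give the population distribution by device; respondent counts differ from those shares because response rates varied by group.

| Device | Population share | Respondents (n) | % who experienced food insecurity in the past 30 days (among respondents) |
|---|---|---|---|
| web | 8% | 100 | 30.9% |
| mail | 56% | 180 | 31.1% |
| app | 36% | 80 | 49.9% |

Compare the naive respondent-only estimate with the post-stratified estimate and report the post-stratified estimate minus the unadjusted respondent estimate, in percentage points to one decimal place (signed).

+2.6 percentage points

Without adjustment, the pooled respondent share is:
  (100/360)×30.9 + (180/360)×31.1 + (80/360)×49.9 = 35.2222%
Post-stratified estimate weights by population shares:
  0.08×30.9 + 0.56×31.1 + 0.36×49.9 = 37.852%
Difference = 37.852 − 35.2222 = 2.6298 pp.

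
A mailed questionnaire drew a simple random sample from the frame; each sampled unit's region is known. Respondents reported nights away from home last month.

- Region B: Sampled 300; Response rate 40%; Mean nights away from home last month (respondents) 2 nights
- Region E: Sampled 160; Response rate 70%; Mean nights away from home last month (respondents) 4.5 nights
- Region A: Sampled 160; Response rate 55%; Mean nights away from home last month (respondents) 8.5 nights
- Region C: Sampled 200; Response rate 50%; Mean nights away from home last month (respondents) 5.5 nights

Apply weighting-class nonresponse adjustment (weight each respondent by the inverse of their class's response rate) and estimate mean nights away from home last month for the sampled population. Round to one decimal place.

Inverse-response-rate weighting restores each class to its sampled count, so class totals weight by n_sampled:
  Region B: 300 × 2 = 600
  Region E: 160 × 4.5 = 720
  Region A: 160 × 8.5 = 1360
  Region C: 200 × 5.5 = 1100
Adjusted estimate = 3780 / 820 = 4.60976 → 4.6.

4.6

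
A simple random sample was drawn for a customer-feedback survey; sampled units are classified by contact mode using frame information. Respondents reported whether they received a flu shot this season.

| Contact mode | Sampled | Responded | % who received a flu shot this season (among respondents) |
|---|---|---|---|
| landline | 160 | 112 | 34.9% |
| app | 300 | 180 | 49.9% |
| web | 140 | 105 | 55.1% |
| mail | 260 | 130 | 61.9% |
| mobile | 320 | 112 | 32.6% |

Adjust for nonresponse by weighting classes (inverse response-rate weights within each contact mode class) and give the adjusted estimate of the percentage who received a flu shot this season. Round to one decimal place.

46.4%

Class response rates: landline 112/160 = 70%, app 180/300 = 60%, web 105/140 = 75%, mail 130/260 = 50%, mobile 112/320 = 35%.
Each respondent's weight = sampled/responded in their class; summing within a class gives n_sampled, so:
  landline: 160 × 34.9 = 5584
  app: 300 × 49.9 = 14,970
  web: 140 × 55.1 = 7714
  mail: 260 × 61.9 = 16,094
  mobile: 320 × 32.6 = 10,432
Adjusted estimate = 54,794 / 1,180 = 46.4356 → 46.4%.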